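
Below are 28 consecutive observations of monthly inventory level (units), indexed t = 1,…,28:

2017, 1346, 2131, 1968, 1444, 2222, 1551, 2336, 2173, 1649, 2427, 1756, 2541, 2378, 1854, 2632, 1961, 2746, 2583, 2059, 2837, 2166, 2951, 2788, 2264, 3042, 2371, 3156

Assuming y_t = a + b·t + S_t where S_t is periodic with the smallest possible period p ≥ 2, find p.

First differences y_{t+1} − y_t: -671, 785, -163, -524, 778, -671, 785, -163, -524, 778, -671, 785, …
The difference pattern repeats every 5 terms and not for any smaller step, so p = 5.

5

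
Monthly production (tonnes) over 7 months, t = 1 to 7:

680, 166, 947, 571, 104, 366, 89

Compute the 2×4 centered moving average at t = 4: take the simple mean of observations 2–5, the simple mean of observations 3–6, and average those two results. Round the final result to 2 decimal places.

Sum over 2–5: 166 + 947 + 571 + 104 = 1788
Sum over 3–6: 947 + 571 + 104 + 366 = 1988
CMA at t=4 = (1788 + 1988) / (2·4) = 3776 / 8 = 472.00

472.00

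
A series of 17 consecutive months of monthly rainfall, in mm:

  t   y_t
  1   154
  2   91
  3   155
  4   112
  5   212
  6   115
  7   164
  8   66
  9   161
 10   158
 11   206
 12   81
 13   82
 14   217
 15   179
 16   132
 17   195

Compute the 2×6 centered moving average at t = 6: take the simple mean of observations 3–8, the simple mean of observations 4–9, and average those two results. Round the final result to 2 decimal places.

137.83

Sum over 3–8: 155 + 112 + 212 + 115 + 164 + 66 = 824
Sum over 4–9: 112 + 212 + 115 + 164 + 66 + 161 = 830
CMA at t=6 = (824 + 830) / (2·6) = 1654 / 12 = 137.83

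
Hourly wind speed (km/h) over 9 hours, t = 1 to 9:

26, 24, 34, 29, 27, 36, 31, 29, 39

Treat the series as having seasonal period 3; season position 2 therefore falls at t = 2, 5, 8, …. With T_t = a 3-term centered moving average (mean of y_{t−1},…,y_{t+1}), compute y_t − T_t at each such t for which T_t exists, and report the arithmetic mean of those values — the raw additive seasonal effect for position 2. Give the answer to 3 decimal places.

Season position 2 occurs at t = 2, 5, 8 (where T_t is defined).
t=2: T_2 = 28.00000; y_2 − T_2 = 24 − 28.00000 = -4.00000
t=5: T_5 = 30.66667; y_5 − T_5 = 27 − 30.66667 = -3.66667
t=8: T_8 = 33.00000; y_8 − T_8 = 29 − 33.00000 = -4.00000
Mean deviation: (-4.00000 + -3.66667 + -4.00000) / 3 = -3.889

-3.889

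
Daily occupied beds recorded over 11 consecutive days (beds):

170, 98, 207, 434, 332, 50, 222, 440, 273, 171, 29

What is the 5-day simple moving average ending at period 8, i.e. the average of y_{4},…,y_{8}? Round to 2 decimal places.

295.60

Sum of periods 4–8: 434 + 332 + 50 + 222 + 440 = 1478
Divide by 5: 1478 / 5 = 295.60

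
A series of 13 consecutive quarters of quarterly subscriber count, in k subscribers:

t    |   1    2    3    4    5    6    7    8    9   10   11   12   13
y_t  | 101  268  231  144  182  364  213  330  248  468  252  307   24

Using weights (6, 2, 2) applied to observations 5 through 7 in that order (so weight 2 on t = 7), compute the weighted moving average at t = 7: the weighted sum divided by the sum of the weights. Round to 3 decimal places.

224.600

Weighted sum: 6·182 + 2·364 + 2·213 = 1092 + 728 + 426 = 2246
Weight total: 6 + 2 + 2 = 10
WMA = 2246 / 10 = 224.600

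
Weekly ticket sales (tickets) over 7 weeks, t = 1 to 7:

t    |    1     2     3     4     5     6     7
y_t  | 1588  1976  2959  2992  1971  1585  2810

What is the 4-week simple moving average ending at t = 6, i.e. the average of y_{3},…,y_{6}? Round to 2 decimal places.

Sum of periods 3–6: 2959 + 2992 + 1971 + 1585 = 9507
Divide by 4: 9507 / 4 = 2376.75

2376.75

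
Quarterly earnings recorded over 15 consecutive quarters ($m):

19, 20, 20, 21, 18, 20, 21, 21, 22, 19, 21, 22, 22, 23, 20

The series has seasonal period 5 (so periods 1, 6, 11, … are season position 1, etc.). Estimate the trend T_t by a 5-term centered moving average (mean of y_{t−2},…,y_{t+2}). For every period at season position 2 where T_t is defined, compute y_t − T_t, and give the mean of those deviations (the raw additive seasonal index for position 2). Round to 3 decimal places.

0.600

Season position 2 occurs at t = 7, 12 (where T_t is defined).
t=7: T_7 = 20.40000; y_7 − T_7 = 21 − 20.40000 = 0.60000
t=12: T_12 = 21.40000; y_12 − T_12 = 22 − 21.40000 = 0.60000
Mean deviation: (0.60000 + 0.60000) / 2 = 0.600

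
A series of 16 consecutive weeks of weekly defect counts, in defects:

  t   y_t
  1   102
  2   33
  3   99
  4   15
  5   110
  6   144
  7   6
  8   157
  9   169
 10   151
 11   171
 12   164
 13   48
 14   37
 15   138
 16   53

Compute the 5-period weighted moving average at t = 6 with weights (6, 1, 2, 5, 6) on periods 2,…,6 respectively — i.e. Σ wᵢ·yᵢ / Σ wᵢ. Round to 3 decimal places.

87.050

Weighted sum: 6·33 + 1·99 + 2·15 + 5·110 + 6·144 = 198 + 99 + 30 + 550 + 864 = 1741
Weight total: 6 + 1 + 2 + 5 + 6 = 20
WMA = 1741 / 20 = 87.050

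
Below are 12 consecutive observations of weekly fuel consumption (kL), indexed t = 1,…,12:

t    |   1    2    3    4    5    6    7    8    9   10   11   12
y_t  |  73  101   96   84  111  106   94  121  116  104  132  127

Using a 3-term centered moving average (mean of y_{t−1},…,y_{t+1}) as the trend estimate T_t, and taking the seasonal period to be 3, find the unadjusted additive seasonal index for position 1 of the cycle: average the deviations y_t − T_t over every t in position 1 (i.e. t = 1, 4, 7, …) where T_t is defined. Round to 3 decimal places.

-13.111

Season position 1 occurs at t = 4, 7, 10 (where T_t is defined).
t=4: T_4 = 97.00000; y_4 − T_4 = 84 − 97.00000 = -13.00000
t=7: T_7 = 107.00000; y_7 − T_7 = 94 − 107.00000 = -13.00000
t=10: T_10 = 117.33333; y_10 − T_10 = 104 − 117.33333 = -13.33333
Mean deviation: (-13.00000 + -13.00000 + -13.33333) / 3 = -13.111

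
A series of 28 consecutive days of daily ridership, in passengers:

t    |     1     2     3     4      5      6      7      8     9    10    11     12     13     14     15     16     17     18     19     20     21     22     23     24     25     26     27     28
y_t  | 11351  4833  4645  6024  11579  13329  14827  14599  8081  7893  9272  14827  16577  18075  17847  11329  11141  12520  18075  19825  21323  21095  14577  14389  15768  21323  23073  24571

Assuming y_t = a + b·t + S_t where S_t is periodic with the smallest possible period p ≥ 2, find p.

First differences y_{t+1} − y_t: -6518, -188, 1379, 5555, 1750, 1498, -228, -6518, -188, 1379, 5555, 1750, 1498, -228, -6518, -188, …
The difference pattern repeats every 7 terms and not for any smaller step, so p = 7.

7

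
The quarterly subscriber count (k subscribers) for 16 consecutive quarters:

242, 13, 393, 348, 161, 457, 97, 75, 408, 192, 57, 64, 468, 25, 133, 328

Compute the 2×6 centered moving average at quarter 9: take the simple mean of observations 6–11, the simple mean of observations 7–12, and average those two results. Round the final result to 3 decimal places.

181.583

Sum over 6–11: 457 + 97 + 75 + 408 + 192 + 57 = 1286
Sum over 7–12: 97 + 75 + 408 + 192 + 57 + 64 = 893
CMA at t=9 = (1286 + 893) / (2·6) = 2179 / 12 = 181.583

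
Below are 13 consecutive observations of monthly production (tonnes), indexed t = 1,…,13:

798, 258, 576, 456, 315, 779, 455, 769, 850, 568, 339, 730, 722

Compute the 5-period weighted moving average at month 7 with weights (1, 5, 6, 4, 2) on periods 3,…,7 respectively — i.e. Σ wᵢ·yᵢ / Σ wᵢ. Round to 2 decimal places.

487.33

Weighted sum: 1·576 + 5·456 + 6·315 + 4·779 + 2·455 = 576 + 2280 + 1890 + 3116 + 910 = 8772
Weight total: 1 + 5 + 6 + 4 + 2 = 18
WMA = 8772 / 18 = 487.33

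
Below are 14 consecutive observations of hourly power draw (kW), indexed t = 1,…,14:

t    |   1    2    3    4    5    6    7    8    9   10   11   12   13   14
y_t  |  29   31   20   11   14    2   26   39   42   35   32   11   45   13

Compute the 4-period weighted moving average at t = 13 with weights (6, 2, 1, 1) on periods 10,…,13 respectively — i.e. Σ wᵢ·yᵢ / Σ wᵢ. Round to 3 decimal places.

Weighted sum: 6·35 + 2·32 + 1·11 + 1·45 = 210 + 64 + 11 + 45 = 330
Weight total: 6 + 2 + 1 + 1 = 10
WMA = 330 / 10 = 33.000

33.000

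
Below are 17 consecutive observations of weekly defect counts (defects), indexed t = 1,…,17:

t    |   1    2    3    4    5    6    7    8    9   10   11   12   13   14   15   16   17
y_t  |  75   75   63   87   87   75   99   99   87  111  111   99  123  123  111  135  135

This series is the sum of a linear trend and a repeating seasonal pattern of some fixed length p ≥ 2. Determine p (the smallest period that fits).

First differences y_{t+1} − y_t: 0, -12, 24, 0, -12, 24, 0, -12, …
The difference pattern repeats every 3 terms and not for any smaller step, so p = 3.

3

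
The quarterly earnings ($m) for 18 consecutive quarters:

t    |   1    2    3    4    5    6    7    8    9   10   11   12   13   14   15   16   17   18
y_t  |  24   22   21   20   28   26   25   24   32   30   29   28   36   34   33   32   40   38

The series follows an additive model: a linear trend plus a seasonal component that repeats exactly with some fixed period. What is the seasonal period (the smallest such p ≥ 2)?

First differences y_{t+1} − y_t: -2, -1, -1, 8, -2, -1, -1, 8, -2, -1, …
The difference pattern repeats every 4 terms and not for any smaller step, so p = 4.

4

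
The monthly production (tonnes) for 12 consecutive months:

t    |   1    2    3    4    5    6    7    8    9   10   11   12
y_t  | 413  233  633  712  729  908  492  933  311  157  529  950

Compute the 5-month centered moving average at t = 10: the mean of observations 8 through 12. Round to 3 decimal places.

576.000

Sum of periods 8–12: 933 + 311 + 157 + 529 + 950 = 2880
Divide by 5: 2880 / 5 = 576.000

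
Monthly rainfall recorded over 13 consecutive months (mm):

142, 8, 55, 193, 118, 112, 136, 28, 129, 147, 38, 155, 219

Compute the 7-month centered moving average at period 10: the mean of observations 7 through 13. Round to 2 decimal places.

Sum of periods 7–13: 136 + 28 + 129 + 147 + 38 + 155 + 219 = 852
Divide by 7: 852 / 7 = 121.71

121.71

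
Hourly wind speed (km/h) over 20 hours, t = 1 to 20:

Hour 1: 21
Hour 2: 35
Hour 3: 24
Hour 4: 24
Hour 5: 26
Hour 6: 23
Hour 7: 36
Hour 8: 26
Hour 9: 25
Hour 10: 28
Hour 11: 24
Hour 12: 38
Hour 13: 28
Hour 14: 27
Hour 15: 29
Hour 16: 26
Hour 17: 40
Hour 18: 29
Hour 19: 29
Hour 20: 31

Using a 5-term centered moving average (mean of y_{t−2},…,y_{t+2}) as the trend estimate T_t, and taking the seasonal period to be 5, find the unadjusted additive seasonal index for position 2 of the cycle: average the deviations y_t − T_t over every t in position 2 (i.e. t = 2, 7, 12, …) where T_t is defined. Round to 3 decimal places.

Season position 2 occurs at t = 7, 12, 17 (where T_t is defined).
t=7: T_7 = 27.20000; y_7 − T_7 = 36 − 27.20000 = 8.80000
t=12: T_12 = 29.00000; y_12 − T_12 = 38 − 29.00000 = 9.00000
t=17: T_17 = 30.60000; y_17 − T_17 = 40 − 30.60000 = 9.40000
Mean deviation: (8.80000 + 9.00000 + 9.40000) / 3 = 9.067

9.067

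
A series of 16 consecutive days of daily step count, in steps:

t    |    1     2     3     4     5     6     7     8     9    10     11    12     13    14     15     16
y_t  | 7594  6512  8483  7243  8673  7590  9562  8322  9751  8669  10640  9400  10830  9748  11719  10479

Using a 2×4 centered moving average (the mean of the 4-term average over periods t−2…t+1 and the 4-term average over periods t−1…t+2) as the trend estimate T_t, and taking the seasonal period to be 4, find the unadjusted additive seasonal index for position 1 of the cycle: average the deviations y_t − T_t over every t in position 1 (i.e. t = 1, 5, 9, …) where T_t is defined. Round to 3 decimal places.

540.583

Season position 1 occurs at t = 5, 9, 13 (where T_t is defined).
t=5: T_5 = 8132.12500; y_5 − T_5 = 8673 − 8132.12500 = 540.87500
t=9: T_9 = 9210.75000; y_9 − T_9 = 9751 − 9210.75000 = 540.25000
t=13: T_13 = 10289.37500; y_13 − T_13 = 10830 − 10289.37500 = 540.62500
Mean deviation: (540.87500 + 540.25000 + 540.62500) / 3 = 540.583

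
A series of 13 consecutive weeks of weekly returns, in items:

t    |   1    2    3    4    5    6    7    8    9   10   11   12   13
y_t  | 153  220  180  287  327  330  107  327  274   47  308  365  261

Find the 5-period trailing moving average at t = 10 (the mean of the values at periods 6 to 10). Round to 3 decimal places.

217.000

Sum of periods 6–10: 330 + 107 + 327 + 274 + 47 = 1085
Divide by 5: 1085 / 5 = 217.000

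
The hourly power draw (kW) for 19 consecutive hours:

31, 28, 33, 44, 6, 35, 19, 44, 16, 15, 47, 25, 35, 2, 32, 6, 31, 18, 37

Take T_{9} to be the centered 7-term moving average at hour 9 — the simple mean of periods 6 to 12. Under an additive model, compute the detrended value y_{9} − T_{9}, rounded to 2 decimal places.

Trend T_9 = (35 + 19 + 44 + 16 + 15 + 47 + 25) / 7 = 201/7 = 28.7143
Detrended value: 16 − 28.7143 = -12.71

-12.71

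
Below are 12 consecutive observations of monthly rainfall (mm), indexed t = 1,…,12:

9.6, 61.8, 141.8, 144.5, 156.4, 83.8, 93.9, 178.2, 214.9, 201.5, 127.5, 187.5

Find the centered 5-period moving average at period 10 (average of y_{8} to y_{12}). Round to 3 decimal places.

181.920

Sum of periods 8–12: 178.2 + 214.9 + 201.5 + 127.5 + 187.5 = 909.6
Divide by 5: 909.6 / 5 = 181.920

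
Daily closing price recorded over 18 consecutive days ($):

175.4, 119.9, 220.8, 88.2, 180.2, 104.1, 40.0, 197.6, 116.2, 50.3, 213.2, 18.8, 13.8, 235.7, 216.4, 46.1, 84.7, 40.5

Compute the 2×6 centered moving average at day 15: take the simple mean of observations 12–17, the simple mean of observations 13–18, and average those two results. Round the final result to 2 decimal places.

104.39

Sum over 12–17: 18.8 + 13.8 + 235.7 + 216.4 + 46.1 + 84.7 = 615.5
Sum over 13–18: 13.8 + 235.7 + 216.4 + 46.1 + 84.7 + 40.5 = 637.2
CMA at t=15 = (615.5 + 637.2) / (2·6) = 1252.7 / 12 = 104.39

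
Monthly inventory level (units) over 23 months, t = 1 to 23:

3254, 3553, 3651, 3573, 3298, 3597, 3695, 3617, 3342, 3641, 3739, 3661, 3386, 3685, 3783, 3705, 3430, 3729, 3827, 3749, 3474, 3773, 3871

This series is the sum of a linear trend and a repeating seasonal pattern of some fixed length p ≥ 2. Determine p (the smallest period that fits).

4

First differences y_{t+1} − y_t: 299, 98, -78, -275, 299, 98, -78, -275, 299, 98, …
The difference pattern repeats every 4 terms and not for any smaller step, so p = 4.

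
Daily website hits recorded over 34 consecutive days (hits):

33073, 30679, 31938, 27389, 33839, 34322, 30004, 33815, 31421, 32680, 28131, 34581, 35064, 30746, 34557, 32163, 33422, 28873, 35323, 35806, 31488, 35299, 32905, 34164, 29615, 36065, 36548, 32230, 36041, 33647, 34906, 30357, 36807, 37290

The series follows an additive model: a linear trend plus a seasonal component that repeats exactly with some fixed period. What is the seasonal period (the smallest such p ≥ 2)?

First differences y_{t+1} − y_t: -2394, 1259, -4549, 6450, 483, -4318, 3811, -2394, 1259, -4549, 6450, 483, -4318, 3811, -2394, 1259, …
The difference pattern repeats every 7 terms and not for any smaller step, so p = 7.

7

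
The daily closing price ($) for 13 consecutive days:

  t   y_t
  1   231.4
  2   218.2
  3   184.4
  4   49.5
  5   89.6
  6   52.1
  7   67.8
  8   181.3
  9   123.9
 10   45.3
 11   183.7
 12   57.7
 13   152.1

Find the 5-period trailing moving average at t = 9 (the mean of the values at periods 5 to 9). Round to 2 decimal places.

Sum of periods 5–9: 89.6 + 52.1 + 67.8 + 181.3 + 123.9 = 514.7
Divide by 5: 514.7 / 5 = 102.94

102.94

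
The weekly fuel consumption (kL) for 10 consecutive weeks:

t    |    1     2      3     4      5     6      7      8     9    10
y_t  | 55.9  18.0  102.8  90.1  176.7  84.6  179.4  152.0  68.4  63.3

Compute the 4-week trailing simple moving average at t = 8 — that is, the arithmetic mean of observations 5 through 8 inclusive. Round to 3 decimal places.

148.175

Sum of periods 5–8: 176.7 + 84.6 + 179.4 + 152.0 = 592.7
Divide by 4: 592.7 / 4 = 148.175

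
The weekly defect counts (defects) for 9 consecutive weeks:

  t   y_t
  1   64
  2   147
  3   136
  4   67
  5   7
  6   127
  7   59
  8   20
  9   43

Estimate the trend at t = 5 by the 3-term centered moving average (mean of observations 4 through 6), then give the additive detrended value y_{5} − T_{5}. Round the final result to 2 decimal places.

-60.00

Trend T_5 = (67 + 7 + 127) / 3 = 201/3 = 67.0000
Detrended value: 7 − 67.0000 = -60.00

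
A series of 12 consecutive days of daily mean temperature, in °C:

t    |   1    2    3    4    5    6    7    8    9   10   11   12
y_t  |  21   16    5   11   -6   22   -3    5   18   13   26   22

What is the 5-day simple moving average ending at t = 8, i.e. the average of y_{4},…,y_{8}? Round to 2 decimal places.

Sum of periods 4–8: 11 + (-6) + 22 + (-3) + 5 = 29
Divide by 5: 29 / 5 = 5.80

5.80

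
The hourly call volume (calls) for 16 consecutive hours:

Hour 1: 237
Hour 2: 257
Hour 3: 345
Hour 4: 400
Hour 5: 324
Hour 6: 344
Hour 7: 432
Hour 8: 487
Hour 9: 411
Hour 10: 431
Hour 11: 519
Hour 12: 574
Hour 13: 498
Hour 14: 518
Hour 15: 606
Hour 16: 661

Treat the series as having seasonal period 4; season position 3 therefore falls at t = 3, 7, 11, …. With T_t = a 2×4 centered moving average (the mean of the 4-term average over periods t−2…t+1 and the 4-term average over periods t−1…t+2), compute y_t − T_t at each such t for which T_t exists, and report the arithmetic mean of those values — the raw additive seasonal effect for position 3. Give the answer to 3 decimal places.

24.375

Season position 3 occurs at t = 3, 7, 11 (where T_t is defined).
t=3: T_3 = 320.62500; y_3 − T_3 = 345 − 320.62500 = 24.37500
t=7: T_7 = 407.62500; y_7 − T_7 = 432 − 407.62500 = 24.37500
t=11: T_11 = 494.62500; y_11 − T_11 = 519 − 494.62500 = 24.37500
Mean deviation: (24.37500 + 24.37500 + 24.37500) / 3 = 24.375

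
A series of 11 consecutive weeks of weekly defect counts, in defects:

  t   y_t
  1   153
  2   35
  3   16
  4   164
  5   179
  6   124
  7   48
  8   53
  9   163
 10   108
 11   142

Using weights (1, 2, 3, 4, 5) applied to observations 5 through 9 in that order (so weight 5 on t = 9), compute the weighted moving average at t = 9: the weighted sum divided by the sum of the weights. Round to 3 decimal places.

Weighted sum: 1·179 + 2·124 + 3·48 + 4·53 + 5·163 = 179 + 248 + 144 + 212 + 815 = 1598
Weight total: 1 + 2 + 3 + 4 + 5 = 15
WMA = 1598 / 15 = 106.533

106.533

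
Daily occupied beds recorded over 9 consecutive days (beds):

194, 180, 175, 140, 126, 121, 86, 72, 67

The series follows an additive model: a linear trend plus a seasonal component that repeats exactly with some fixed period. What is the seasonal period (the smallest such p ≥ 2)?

3

First differences y_{t+1} − y_t: -14, -5, -35, -14, -5, -35, -14, -5, …
The difference pattern repeats every 3 terms and not for any smaller step, so p = 3.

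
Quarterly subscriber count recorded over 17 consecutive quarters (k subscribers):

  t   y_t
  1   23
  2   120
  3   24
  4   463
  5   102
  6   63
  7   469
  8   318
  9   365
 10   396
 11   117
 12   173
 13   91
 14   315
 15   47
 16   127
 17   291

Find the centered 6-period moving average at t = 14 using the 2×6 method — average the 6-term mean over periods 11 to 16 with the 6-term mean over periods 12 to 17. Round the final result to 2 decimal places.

159.50

Sum over 11–16: 117 + 173 + 91 + 315 + 47 + 127 = 870
Sum over 12–17: 173 + 91 + 315 + 47 + 127 + 291 = 1044
CMA at t=14 = (870 + 1044) / (2·6) = 1914 / 12 = 159.50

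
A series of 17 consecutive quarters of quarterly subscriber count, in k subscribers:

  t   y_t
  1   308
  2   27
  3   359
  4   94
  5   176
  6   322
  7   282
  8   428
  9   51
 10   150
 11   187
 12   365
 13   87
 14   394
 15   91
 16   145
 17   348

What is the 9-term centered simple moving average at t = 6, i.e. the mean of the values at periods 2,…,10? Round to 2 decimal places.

Sum of periods 2–10: 27 + 359 + 94 + 176 + 322 + 282 + 428 + 51 + 150 = 1889
Divide by 9: 1889 / 9 = 209.89

209.89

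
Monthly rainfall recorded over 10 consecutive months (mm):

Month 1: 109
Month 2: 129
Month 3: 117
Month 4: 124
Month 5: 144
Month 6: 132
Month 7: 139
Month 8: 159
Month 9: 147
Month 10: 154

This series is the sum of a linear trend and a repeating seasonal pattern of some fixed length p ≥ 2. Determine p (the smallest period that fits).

First differences y_{t+1} − y_t: 20, -12, 7, 20, -12, 7, 20, -12, …
The difference pattern repeats every 3 terms and not for any smaller step, so p = 3.

3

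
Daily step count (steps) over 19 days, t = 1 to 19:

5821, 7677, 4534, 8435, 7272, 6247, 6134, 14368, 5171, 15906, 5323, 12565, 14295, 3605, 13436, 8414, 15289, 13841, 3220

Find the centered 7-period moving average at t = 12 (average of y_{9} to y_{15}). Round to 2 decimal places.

10043.00

Sum of periods 9–15: 5171 + 15906 + 5323 + 12565 + 14295 + 3605 + 13436 = 70301
Divide by 7: 70301 / 7 = 10043.00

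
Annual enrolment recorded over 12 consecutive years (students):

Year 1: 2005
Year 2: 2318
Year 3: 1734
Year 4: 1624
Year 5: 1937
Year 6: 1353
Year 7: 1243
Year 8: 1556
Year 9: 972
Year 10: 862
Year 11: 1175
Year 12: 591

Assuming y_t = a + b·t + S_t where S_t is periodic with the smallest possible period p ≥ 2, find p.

First differences y_{t+1} − y_t: 313, -584, -110, 313, -584, -110, 313, -584, …
The difference pattern repeats every 3 terms and not for any smaller step, so p = 3.

3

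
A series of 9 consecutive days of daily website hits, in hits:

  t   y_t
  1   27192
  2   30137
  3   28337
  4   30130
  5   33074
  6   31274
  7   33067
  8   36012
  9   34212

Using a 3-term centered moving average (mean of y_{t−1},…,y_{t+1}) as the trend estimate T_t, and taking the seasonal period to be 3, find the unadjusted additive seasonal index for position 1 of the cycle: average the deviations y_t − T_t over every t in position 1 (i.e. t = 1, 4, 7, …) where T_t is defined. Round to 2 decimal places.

Season position 1 occurs at t = 4, 7 (where T_t is defined).
t=4: T_4 = 30513.6667; y_4 − T_4 = 30130 − 30513.6667 = -383.6667
t=7: T_7 = 33451.0000; y_7 − T_7 = 33067 − 33451.0000 = -384.0000
Mean deviation: (-383.6667 + -384.0000) / 2 = -383.83

-383.83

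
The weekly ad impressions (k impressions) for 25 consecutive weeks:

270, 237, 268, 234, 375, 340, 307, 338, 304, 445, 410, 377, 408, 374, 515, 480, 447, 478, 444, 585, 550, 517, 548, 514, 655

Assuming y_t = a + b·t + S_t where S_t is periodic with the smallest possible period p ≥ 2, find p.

5

First differences y_{t+1} − y_t: -33, 31, -34, 141, -35, -33, 31, -34, 141, -35, -33, 31, …
The difference pattern repeats every 5 terms and not for any smaller step, so p = 5.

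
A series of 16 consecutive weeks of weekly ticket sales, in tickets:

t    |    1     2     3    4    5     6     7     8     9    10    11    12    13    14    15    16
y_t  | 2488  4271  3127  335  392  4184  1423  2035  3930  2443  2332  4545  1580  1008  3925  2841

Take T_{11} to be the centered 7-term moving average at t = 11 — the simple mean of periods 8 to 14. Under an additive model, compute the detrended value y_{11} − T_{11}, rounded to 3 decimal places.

-221.286

Trend T_11 = (2035 + 3930 + 2443 + 2332 + 4545 + 1580 + 1008) / 7 = 17873/7 = 2553.28571
Detrended value: 2332 − 2553.28571 = -221.286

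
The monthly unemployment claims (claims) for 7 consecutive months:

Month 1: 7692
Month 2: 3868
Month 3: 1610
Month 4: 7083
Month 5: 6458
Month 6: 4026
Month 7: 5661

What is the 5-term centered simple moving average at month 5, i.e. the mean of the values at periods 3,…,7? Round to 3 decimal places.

Sum of periods 3–7: 1610 + 7083 + 6458 + 4026 + 5661 = 24838
Divide by 5: 24838 / 5 = 4967.600

4967.600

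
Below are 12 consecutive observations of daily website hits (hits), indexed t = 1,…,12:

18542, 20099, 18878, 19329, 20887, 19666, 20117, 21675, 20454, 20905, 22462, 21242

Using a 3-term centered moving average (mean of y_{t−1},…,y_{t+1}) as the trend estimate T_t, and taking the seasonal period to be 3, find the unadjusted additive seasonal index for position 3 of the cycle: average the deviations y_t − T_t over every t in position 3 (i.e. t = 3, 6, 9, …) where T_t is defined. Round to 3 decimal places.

Season position 3 occurs at t = 3, 6, 9 (where T_t is defined).
t=3: T_3 = 19435.33333; y_3 − T_3 = 18878 − 19435.33333 = -557.33333
t=6: T_6 = 20223.33333; y_6 − T_6 = 19666 − 20223.33333 = -557.33333
t=9: T_9 = 21011.33333; y_9 − T_9 = 20454 − 21011.33333 = -557.33333
Mean deviation: (-557.33333 + -557.33333 + -557.33333) / 3 = -557.333

-557.333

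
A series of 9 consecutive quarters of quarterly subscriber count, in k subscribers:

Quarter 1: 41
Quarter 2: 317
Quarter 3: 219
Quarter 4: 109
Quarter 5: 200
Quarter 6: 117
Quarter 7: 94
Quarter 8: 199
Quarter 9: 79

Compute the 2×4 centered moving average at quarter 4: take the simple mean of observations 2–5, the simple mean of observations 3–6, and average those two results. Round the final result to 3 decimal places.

186.250

Sum over 2–5: 317 + 219 + 109 + 200 = 845
Sum over 3–6: 219 + 109 + 200 + 117 = 645
CMA at t=4 = (845 + 645) / (2·4) = 1490 / 8 = 186.250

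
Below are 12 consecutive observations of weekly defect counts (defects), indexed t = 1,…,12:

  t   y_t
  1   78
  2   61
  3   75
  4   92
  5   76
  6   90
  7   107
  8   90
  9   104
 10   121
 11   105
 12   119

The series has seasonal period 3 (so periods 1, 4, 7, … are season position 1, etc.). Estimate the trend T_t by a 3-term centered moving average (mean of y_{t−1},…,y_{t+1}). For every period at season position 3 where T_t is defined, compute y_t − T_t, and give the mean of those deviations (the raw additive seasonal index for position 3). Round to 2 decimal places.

Season position 3 occurs at t = 3, 6, 9 (where T_t is defined).
t=3: T_3 = 76.0000; y_3 − T_3 = 75 − 76.0000 = -1.0000
t=6: T_6 = 91.0000; y_6 − T_6 = 90 − 91.0000 = -1.0000
t=9: T_9 = 105.0000; y_9 − T_9 = 104 − 105.0000 = -1.0000
Mean deviation: (-1.0000 + -1.0000 + -1.0000) / 3 = -1.00

-1.00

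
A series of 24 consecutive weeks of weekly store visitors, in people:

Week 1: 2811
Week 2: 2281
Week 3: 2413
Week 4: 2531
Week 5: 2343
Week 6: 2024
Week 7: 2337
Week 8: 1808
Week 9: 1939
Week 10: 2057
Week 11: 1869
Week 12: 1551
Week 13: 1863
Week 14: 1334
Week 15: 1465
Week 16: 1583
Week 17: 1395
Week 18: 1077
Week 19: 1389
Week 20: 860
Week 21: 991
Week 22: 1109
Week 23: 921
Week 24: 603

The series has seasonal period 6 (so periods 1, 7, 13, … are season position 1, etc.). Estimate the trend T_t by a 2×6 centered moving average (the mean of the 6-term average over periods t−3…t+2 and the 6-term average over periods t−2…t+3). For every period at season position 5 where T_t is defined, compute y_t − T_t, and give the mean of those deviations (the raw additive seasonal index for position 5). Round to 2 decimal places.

Season position 5 occurs at t = 5, 11, 17 (where T_t is defined).
t=5: T_5 = 2282.0833; y_5 − T_5 = 2343 − 2282.0833 = 60.9167
t=11: T_11 = 1808.3333; y_11 − T_11 = 1869 − 1808.3333 = 60.6667
t=17: T_17 = 1334.3333; y_17 − T_17 = 1395 − 1334.3333 = 60.6667
Mean deviation: (60.9167 + 60.6667 + 60.6667) / 3 = 60.75

60.75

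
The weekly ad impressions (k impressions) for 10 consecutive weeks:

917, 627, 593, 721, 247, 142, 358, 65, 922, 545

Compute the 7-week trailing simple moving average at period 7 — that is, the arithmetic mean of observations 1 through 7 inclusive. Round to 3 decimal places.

515.000

Sum of periods 1–7: 917 + 627 + 593 + 721 + 247 + 142 + 358 = 3605
Divide by 7: 3605 / 7 = 515.000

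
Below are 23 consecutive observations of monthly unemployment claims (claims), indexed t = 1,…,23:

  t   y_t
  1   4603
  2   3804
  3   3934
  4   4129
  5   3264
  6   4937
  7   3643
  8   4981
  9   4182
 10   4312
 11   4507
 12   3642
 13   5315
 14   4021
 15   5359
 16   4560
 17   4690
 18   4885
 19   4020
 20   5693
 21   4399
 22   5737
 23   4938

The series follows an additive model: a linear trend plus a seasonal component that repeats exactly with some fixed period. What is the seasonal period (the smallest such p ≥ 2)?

First differences y_{t+1} − y_t: -799, 130, 195, -865, 1673, -1294, 1338, -799, 130, 195, -865, 1673, -1294, 1338, -799, 130, …
The difference pattern repeats every 7 terms and not for any smaller step, so p = 7.

7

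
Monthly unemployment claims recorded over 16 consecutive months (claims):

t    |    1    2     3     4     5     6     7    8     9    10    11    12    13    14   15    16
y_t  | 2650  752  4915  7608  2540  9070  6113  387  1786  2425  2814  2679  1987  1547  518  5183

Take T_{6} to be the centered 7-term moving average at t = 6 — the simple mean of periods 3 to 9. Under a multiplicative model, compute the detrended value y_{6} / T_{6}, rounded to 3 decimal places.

1.958

Trend T_6 = (4915 + 7608 + 2540 + 9070 + 6113 + 387 + 1786) / 7 = 32419/7 = 4631.28571
Ratio to trend: 9070 / 4631.28571 = 1.958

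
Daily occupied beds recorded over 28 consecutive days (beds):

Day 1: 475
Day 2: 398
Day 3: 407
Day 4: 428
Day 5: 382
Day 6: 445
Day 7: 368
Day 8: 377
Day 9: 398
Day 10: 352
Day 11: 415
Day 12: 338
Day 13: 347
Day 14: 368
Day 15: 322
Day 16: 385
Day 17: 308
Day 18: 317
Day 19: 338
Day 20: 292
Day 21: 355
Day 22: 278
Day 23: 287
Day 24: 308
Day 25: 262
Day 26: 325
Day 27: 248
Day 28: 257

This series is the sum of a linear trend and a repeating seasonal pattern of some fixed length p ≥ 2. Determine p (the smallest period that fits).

First differences y_{t+1} − y_t: -77, 9, 21, -46, 63, -77, 9, 21, -46, 63, -77, 9, …
The difference pattern repeats every 5 terms and not for any smaller step, so p = 5.

5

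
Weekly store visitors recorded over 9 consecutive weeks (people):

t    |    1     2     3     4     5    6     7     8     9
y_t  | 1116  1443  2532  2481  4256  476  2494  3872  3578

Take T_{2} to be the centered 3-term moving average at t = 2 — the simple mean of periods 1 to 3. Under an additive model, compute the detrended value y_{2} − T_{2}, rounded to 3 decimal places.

Trend T_2 = (1116 + 1443 + 2532) / 3 = 5091/3 = 1697.00000
Detrended value: 1443 − 1697.00000 = -254.000

-254.000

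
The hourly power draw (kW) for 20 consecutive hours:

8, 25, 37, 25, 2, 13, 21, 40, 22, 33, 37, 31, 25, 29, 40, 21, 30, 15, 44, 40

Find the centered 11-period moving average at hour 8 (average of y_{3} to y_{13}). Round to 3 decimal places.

26.000

Sum of periods 3–13: 37 + 25 + 2 + 13 + 21 + 40 + 22 + 33 + 37 + 31 + 25 = 286
Divide by 11: 286 / 11 = 26.000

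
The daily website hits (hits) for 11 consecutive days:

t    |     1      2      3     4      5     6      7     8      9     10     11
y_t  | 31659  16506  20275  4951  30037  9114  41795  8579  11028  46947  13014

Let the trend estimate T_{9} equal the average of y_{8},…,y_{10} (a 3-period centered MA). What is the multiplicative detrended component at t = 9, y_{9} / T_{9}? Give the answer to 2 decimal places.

Trend T_9 = (8579 + 11028 + 46947) / 3 = 66554/3 = 22184.6667
Ratio to trend: 11028 / 22184.6667 = 0.50

0.50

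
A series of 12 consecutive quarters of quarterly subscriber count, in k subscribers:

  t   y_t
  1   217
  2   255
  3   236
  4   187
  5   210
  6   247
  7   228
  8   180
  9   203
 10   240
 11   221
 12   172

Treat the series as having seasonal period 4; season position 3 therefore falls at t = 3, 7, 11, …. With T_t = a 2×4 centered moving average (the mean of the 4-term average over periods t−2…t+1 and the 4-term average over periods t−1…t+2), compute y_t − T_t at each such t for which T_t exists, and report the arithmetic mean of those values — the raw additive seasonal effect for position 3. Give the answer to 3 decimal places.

12.875

Season position 3 occurs at t = 3, 7 (where T_t is defined).
t=3: T_3 = 222.87500; y_3 − T_3 = 236 − 222.87500 = 13.12500
t=7: T_7 = 215.37500; y_7 − T_7 = 228 − 215.37500 = 12.62500
Mean deviation: (13.12500 + 12.62500) / 2 = 12.875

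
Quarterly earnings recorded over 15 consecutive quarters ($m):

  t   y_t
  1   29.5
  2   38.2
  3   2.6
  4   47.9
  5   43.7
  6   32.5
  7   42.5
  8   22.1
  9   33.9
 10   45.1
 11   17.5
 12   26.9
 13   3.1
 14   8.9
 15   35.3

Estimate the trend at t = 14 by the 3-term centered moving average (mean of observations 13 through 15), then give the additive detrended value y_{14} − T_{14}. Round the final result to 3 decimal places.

Trend T_14 = (3.1 + 8.9 + 35.3) / 3 = 47.3/3 = 15.76667
Detrended value: 8.9 − 15.76667 = -6.867

-6.867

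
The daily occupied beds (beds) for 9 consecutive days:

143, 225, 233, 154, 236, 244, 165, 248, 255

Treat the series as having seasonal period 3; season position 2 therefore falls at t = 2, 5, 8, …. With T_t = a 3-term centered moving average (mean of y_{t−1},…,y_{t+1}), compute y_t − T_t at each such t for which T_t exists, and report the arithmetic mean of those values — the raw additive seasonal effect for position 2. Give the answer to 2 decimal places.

24.89

Season position 2 occurs at t = 2, 5, 8 (where T_t is defined).
t=2: T_2 = 200.3333; y_2 − T_2 = 225 − 200.3333 = 24.6667
t=5: T_5 = 211.3333; y_5 − T_5 = 236 − 211.3333 = 24.6667
t=8: T_8 = 222.6667; y_8 − T_8 = 248 − 222.6667 = 25.3333
Mean deviation: (24.6667 + 24.6667 + 25.3333) / 3 = 24.89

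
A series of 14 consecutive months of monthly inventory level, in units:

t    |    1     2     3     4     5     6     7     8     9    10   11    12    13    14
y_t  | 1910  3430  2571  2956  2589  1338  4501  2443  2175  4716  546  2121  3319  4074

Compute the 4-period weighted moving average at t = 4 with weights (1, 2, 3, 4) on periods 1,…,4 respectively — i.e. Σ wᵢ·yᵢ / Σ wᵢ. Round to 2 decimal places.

Weighted sum: 1·1910 + 2·3430 + 3·2571 + 4·2956 = 1910 + 6860 + 7713 + 11824 = 28307
Weight total: 1 + 2 + 3 + 4 = 10
WMA = 28307 / 10 = 2830.70

2830.70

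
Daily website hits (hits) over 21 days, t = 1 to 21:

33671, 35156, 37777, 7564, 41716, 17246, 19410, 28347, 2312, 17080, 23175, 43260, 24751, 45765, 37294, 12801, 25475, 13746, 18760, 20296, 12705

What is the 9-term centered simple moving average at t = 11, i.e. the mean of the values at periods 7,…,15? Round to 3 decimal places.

Sum of periods 7–15: 19410 + 28347 + 2312 + 17080 + 23175 + 43260 + 24751 + 45765 + 37294 = 241394
Divide by 9: 241394 / 9 = 26821.556

26821.556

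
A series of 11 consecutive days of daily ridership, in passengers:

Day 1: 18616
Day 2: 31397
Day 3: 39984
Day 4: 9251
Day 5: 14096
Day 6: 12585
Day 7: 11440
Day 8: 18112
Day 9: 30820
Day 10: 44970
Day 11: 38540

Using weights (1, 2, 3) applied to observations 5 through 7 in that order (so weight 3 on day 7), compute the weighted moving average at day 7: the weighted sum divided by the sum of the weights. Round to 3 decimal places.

Weighted sum: 1·14096 + 2·12585 + 3·11440 = 14096 + 25170 + 34320 = 73586
Weight total: 1 + 2 + 3 = 6
WMA = 73586 / 6 = 12264.333

12264.333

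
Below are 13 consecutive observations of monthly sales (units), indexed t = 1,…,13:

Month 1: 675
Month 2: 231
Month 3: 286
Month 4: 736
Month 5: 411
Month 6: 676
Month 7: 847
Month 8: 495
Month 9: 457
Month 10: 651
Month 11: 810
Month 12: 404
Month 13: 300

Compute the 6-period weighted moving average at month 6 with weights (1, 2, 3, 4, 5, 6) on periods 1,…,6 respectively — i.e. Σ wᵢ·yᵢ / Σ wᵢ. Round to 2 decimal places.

Weighted sum: 1·675 + 2·231 + 3·286 + 4·736 + 5·411 + 6·676 = 675 + 462 + 858 + 2944 + 2055 + 4056 = 11050
Weight total: 1 + 2 + 3 + 4 + 5 + 6 = 21
WMA = 11050 / 21 = 526.19

526.19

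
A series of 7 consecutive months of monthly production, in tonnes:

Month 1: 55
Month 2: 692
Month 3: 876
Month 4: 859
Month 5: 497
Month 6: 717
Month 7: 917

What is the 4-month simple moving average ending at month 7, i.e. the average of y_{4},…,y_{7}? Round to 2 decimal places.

747.50

Sum of periods 4–7: 859 + 497 + 717 + 917 = 2990
Divide by 4: 2990 / 4 = 747.50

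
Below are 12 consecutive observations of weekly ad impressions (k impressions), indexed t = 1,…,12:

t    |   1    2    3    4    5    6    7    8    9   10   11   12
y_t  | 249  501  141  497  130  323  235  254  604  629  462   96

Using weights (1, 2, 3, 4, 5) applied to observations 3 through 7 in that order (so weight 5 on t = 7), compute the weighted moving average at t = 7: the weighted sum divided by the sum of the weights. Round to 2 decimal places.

Weighted sum: 1·141 + 2·497 + 3·130 + 4·323 + 5·235 = 141 + 994 + 390 + 1292 + 1175 = 3992
Weight total: 1 + 2 + 3 + 4 + 5 = 15
WMA = 3992 / 15 = 266.13

266.13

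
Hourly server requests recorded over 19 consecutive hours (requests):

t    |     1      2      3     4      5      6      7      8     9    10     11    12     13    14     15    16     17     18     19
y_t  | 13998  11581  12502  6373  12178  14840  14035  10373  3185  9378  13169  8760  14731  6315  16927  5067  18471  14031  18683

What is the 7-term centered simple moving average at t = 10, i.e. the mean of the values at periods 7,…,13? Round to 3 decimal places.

Sum of periods 7–13: 14035 + 10373 + 3185 + 9378 + 13169 + 8760 + 14731 = 73631
Divide by 7: 73631 / 7 = 10518.714

10518.714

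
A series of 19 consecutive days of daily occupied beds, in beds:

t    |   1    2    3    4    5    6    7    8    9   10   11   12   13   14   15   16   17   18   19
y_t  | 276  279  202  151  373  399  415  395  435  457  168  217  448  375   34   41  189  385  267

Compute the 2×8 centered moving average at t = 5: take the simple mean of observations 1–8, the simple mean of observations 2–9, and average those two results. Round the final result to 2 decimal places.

321.19

Sum over 1–8: 276 + 279 + 202 + 151 + 373 + 399 + 415 + 395 = 2490
Sum over 2–9: 279 + 202 + 151 + 373 + 399 + 415 + 395 + 435 = 2649
CMA at t=5 = (2490 + 2649) / (2·8) = 5139 / 16 = 321.19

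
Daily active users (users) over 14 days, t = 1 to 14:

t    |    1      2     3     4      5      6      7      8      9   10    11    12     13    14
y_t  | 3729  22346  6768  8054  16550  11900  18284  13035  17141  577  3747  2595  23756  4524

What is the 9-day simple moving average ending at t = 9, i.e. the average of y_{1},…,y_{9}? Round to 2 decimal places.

Sum of periods 1–9: 3729 + 22346 + 6768 + 8054 + 16550 + 11900 + 18284 + 13035 + 17141 = 117807
Divide by 9: 117807 / 9 = 13089.67

13089.67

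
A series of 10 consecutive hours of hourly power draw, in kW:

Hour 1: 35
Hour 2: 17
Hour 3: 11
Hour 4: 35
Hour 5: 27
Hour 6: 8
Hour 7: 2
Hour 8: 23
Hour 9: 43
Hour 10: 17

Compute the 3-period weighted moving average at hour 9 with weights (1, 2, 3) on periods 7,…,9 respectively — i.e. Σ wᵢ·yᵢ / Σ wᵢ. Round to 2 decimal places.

Weighted sum: 1·2 + 2·23 + 3·43 = 2 + 46 + 129 = 177
Weight total: 1 + 2 + 3 = 6
WMA = 177 / 6 = 29.50

29.50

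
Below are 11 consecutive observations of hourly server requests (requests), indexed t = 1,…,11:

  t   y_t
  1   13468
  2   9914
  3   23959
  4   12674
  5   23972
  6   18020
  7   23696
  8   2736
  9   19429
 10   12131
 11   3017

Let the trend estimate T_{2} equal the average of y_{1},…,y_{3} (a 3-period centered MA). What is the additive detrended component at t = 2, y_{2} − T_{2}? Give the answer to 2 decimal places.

Trend T_2 = (13468 + 9914 + 23959) / 3 = 47341/3 = 15780.3333
Detrended value: 9914 − 15780.3333 = -5866.33

-5866.33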